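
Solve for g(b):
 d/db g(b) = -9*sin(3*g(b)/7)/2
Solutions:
 9*b/2 + 7*log(cos(3*g(b)/7) - 1)/6 - 7*log(cos(3*g(b)/7) + 1)/6 = C1


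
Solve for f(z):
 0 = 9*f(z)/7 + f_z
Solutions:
 f(z) = C1*exp(-9*z/7)


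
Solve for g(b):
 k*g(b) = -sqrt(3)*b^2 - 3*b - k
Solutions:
 g(b) = (-sqrt(3)*b^2 - 3*b - k)/k


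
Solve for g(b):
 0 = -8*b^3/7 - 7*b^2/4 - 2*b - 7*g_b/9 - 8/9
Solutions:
 g(b) = C1 - 18*b^4/49 - 3*b^3/4 - 9*b^2/7 - 8*b/7


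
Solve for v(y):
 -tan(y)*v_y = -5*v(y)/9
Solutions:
 v(y) = C1*sin(y)^(5/9)


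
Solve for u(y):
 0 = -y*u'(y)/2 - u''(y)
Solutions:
 u(y) = C1 + C2*erf(y/2)


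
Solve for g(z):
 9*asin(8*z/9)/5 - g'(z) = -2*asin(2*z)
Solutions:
 g(z) = C1 + 9*z*asin(8*z/9)/5 + 2*z*asin(2*z) + sqrt(1 - 4*z^2) + 9*sqrt(81 - 64*z^2)/40


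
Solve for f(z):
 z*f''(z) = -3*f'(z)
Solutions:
 f(z) = C1 + C2/z^2


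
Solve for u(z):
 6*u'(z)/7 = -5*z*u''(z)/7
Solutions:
 u(z) = C1 + C2/z^(1/5)


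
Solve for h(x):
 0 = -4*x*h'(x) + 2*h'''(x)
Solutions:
 h(x) = C1 + Integral(C2*airyai(2^(1/3)*x) + C3*airybi(2^(1/3)*x), x)


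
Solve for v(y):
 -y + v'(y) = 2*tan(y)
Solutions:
 v(y) = C1 + y^2/2 - 2*log(cos(y))


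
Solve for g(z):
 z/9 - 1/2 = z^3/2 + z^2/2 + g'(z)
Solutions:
 g(z) = C1 - z^4/8 - z^3/6 + z^2/18 - z/2


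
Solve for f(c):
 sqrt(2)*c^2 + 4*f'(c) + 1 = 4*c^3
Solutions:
 f(c) = C1 + c^4/4 - sqrt(2)*c^3/12 - c/4


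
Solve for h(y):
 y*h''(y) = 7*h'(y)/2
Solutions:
 h(y) = C1 + C2*y^(9/2)


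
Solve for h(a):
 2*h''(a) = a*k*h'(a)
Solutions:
 h(a) = Piecewise((-sqrt(pi)*C1*erf(a*sqrt(-k)/2)/sqrt(-k) - C2, (k > 0) | (k < 0)), (-C1*a - C2, True))


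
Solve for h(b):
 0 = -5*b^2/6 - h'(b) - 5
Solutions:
 h(b) = C1 - 5*b^3/18 - 5*b


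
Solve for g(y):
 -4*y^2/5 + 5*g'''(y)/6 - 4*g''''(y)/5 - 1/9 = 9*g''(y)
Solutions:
 g(y) = C1 + C2*y - y^4/135 - 2*y^3/729 + 317*y^2/328050 + (C3*sin(sqrt(25295)*y/48) + C4*cos(sqrt(25295)*y/48))*exp(25*y/48)


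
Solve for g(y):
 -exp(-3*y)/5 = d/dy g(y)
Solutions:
 g(y) = C1 + exp(-3*y)/15


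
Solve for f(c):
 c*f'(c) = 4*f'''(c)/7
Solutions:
 f(c) = C1 + Integral(C2*airyai(14^(1/3)*c/2) + C3*airybi(14^(1/3)*c/2), c)


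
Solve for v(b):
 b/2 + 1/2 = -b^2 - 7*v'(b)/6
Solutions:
 v(b) = C1 - 2*b^3/7 - 3*b^2/14 - 3*b/7


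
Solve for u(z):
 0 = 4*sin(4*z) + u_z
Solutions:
 u(z) = C1 + cos(4*z)


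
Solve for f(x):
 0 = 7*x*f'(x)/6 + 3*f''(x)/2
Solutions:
 f(x) = C1 + C2*erf(sqrt(14)*x/6)


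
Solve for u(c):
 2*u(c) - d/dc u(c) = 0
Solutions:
 u(c) = C1*exp(2*c)


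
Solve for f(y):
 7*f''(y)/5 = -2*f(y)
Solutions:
 f(y) = C1*sin(sqrt(70)*y/7) + C2*cos(sqrt(70)*y/7)


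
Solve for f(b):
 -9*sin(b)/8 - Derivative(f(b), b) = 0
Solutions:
 f(b) = C1 + 9*cos(b)/8


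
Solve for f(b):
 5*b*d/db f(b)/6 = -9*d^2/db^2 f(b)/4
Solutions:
 f(b) = C1 + C2*erf(sqrt(15)*b/9)


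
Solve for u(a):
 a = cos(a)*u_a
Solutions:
 u(a) = C1 + Integral(a/cos(a), a)


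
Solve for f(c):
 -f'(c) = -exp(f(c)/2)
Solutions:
 f(c) = 2*log(-1/(C1 + c)) + 2*log(2)


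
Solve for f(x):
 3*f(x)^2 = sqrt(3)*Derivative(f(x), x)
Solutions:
 f(x) = -1/(C1 + sqrt(3)*x)


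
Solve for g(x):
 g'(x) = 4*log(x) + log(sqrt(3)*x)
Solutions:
 g(x) = C1 + 5*x*log(x) - 5*x + x*log(3)/2


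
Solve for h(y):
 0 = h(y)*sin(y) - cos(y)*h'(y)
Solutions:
 h(y) = C1/cos(y)


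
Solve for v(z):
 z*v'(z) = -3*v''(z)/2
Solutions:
 v(z) = C1 + C2*erf(sqrt(3)*z/3)


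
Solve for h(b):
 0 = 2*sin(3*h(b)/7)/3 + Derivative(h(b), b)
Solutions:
 2*b/3 + 7*log(cos(3*h(b)/7) - 1)/6 - 7*log(cos(3*h(b)/7) + 1)/6 = C1


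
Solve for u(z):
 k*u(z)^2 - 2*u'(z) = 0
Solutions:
 u(z) = -2/(C1 + k*z)


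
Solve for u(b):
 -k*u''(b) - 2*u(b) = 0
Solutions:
 u(b) = C1*exp(-sqrt(2)*b*sqrt(-1/k)) + C2*exp(sqrt(2)*b*sqrt(-1/k))


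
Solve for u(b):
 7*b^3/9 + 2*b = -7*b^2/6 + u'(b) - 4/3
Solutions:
 u(b) = C1 + 7*b^4/36 + 7*b^3/18 + b^2 + 4*b/3


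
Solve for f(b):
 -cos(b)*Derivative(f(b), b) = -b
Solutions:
 f(b) = C1 + Integral(b/cos(b), b)


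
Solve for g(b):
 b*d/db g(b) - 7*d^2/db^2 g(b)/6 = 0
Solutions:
 g(b) = C1 + C2*erfi(sqrt(21)*b/7)


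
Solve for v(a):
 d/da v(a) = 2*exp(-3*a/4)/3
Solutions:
 v(a) = C1 - 8*exp(-3*a/4)/9


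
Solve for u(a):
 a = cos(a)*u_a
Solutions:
 u(a) = C1 + Integral(a/cos(a), a)


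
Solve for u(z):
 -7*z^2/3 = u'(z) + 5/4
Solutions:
 u(z) = C1 - 7*z^3/9 - 5*z/4


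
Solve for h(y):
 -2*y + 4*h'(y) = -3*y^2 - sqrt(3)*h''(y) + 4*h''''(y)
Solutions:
 h(y) = C1 + C2*exp(-y*(3^(5/6)/(sqrt(144 - sqrt(3)) + 12)^(1/3) + 3^(2/3)*(sqrt(144 - sqrt(3)) + 12)^(1/3))/12)*sin(y*(-3^(1/6)*(sqrt(144 - sqrt(3)) + 12)^(1/3) + 3^(1/3)/(sqrt(144 - sqrt(3)) + 12)^(1/3))/4) + C3*exp(-y*(3^(5/6)/(sqrt(144 - sqrt(3)) + 12)^(1/3) + 3^(2/3)*(sqrt(144 - sqrt(3)) + 12)^(1/3))/12)*cos(y*(-3^(1/6)*(sqrt(144 - sqrt(3)) + 12)^(1/3) + 3^(1/3)/(sqrt(144 - sqrt(3)) + 12)^(1/3))/4) + C4*exp(y*(3^(5/6)/(sqrt(144 - sqrt(3)) + 12)^(1/3) + 3^(2/3)*(sqrt(144 - sqrt(3)) + 12)^(1/3))/6) - y^3/4 + y^2/4 + 3*sqrt(3)*y^2/16 - 9*y/32 - sqrt(3)*y/8


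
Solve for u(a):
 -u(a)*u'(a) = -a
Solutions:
 u(a) = -sqrt(C1 + a^2)
 u(a) = sqrt(C1 + a^2)


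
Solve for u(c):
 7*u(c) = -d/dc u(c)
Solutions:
 u(c) = C1*exp(-7*c)


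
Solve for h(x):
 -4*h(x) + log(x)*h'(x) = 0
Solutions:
 h(x) = C1*exp(4*li(x))


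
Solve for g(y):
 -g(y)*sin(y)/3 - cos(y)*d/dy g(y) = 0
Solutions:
 g(y) = C1*cos(y)^(1/3)


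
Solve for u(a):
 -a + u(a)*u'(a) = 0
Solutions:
 u(a) = -sqrt(C1 + a^2)
 u(a) = sqrt(C1 + a^2)


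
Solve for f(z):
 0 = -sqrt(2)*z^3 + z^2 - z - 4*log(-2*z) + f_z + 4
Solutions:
 f(z) = C1 + sqrt(2)*z^4/4 - z^3/3 + z^2/2 + 4*z*log(-z) + 4*z*(-2 + log(2))


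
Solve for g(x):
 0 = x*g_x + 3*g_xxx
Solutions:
 g(x) = C1 + Integral(C2*airyai(-3^(2/3)*x/3) + C3*airybi(-3^(2/3)*x/3), x)


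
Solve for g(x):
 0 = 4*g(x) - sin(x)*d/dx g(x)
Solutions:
 g(x) = C1*(cos(x)^2 - 2*cos(x) + 1)/(cos(x)^2 + 2*cos(x) + 1)


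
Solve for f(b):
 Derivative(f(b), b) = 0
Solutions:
 f(b) = C1


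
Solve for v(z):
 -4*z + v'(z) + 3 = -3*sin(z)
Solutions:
 v(z) = C1 + 2*z^2 - 3*z + 3*cos(z)


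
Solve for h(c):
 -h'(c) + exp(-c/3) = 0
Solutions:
 h(c) = C1 - 3*exp(-c/3)


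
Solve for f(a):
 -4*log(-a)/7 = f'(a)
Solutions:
 f(a) = C1 - 4*a*log(-a)/7 + 4*a/7


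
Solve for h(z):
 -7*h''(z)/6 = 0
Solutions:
 h(z) = C1 + C2*z


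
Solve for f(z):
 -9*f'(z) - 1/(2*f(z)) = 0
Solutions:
 f(z) = -sqrt(C1 - z)/3
 f(z) = sqrt(C1 - z)/3


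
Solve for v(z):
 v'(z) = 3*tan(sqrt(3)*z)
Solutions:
 v(z) = C1 - sqrt(3)*log(cos(sqrt(3)*z))


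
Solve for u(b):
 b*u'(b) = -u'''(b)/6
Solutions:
 u(b) = C1 + Integral(C2*airyai(-6^(1/3)*b) + C3*airybi(-6^(1/3)*b), b)


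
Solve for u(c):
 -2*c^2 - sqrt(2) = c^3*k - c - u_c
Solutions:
 u(c) = C1 + c^4*k/4 + 2*c^3/3 - c^2/2 + sqrt(2)*c


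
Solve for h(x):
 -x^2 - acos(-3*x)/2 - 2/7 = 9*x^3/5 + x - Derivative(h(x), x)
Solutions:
 h(x) = C1 + 9*x^4/20 + x^3/3 + x^2/2 + x*acos(-3*x)/2 + 2*x/7 + sqrt(1 - 9*x^2)/6


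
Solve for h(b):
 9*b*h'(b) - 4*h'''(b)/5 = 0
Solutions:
 h(b) = C1 + Integral(C2*airyai(90^(1/3)*b/2) + C3*airybi(90^(1/3)*b/2), b)


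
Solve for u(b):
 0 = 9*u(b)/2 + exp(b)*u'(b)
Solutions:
 u(b) = C1*exp(9*exp(-b)/2)


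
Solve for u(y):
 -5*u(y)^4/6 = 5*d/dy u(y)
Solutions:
 u(y) = 2^(1/3)*(1/(C1 + y))^(1/3)
 u(y) = 2^(1/3)*(-1 - sqrt(3)*I)*(1/(C1 + y))^(1/3)/2
 u(y) = 2^(1/3)*(-1 + sqrt(3)*I)*(1/(C1 + y))^(1/3)/2


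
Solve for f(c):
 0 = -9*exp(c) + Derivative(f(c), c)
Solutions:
 f(c) = C1 + 9*exp(c)


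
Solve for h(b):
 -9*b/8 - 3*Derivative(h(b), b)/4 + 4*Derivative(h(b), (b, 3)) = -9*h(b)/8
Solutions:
 h(b) = C3*exp(-3*b/4) + b + (C1*sin(sqrt(15)*b/8) + C2*cos(sqrt(15)*b/8))*exp(3*b/8) + 2/3


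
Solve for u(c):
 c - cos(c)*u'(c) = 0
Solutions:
 u(c) = C1 + Integral(c/cos(c), c)


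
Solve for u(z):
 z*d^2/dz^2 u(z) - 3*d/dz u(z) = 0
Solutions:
 u(z) = C1 + C2*z^4


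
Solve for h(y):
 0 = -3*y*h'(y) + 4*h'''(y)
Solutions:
 h(y) = C1 + Integral(C2*airyai(6^(1/3)*y/2) + C3*airybi(6^(1/3)*y/2), y)


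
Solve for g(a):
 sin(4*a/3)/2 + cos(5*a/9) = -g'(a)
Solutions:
 g(a) = C1 - 9*sin(5*a/9)/5 + 3*cos(4*a/3)/8


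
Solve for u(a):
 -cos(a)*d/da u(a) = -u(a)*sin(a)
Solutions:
 u(a) = C1/cos(a)


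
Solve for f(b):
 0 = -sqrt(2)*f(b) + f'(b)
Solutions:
 f(b) = C1*exp(sqrt(2)*b)


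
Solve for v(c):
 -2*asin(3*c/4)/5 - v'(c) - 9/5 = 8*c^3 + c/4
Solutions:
 v(c) = C1 - 2*c^4 - c^2/8 - 2*c*asin(3*c/4)/5 - 9*c/5 - 2*sqrt(16 - 9*c^2)/15


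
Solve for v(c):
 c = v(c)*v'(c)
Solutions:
 v(c) = -sqrt(C1 + c^2)
 v(c) = sqrt(C1 + c^2)


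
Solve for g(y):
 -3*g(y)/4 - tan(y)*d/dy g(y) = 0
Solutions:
 g(y) = C1/sin(y)^(3/4)


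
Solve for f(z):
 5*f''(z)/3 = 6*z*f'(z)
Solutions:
 f(z) = C1 + C2*erfi(3*sqrt(5)*z/5)


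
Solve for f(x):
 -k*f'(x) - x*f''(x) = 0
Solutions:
 f(x) = C1 + x^(1 - re(k))*(C2*sin(log(x)*Abs(im(k))) + C3*cos(log(x)*im(k)))


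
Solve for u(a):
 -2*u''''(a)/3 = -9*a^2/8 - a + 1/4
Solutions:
 u(a) = C1 + C2*a + C3*a^2 + C4*a^3 + 3*a^6/640 + a^5/80 - a^4/64


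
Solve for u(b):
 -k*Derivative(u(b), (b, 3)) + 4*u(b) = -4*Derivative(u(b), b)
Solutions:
 u(b) = C1*exp(b*(6^(1/3)*(sqrt(3)*sqrt((27 - 16/k)/k^2) - 9/k)^(1/3)/6 - 2^(1/3)*3^(5/6)*I*(sqrt(3)*sqrt((27 - 16/k)/k^2) - 9/k)^(1/3)/6 - 8/(k*(-6^(1/3) + 2^(1/3)*3^(5/6)*I)*(sqrt(3)*sqrt((27 - 16/k)/k^2) - 9/k)^(1/3)))) + C2*exp(b*(6^(1/3)*(sqrt(3)*sqrt((27 - 16/k)/k^2) - 9/k)^(1/3)/6 + 2^(1/3)*3^(5/6)*I*(sqrt(3)*sqrt((27 - 16/k)/k^2) - 9/k)^(1/3)/6 + 8/(k*(6^(1/3) + 2^(1/3)*3^(5/6)*I)*(sqrt(3)*sqrt((27 - 16/k)/k^2) - 9/k)^(1/3)))) + C3*exp(-6^(1/3)*b*((sqrt(3)*sqrt((27 - 16/k)/k^2) - 9/k)^(1/3) + 2*6^(1/3)/(k*(sqrt(3)*sqrt((27 - 16/k)/k^2) - 9/k)^(1/3)))/3)


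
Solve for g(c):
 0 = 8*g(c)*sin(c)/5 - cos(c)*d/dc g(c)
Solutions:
 g(c) = C1/cos(c)^(8/5)


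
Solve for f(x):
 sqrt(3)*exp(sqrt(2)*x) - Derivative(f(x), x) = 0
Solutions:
 f(x) = C1 + sqrt(6)*exp(sqrt(2)*x)/2


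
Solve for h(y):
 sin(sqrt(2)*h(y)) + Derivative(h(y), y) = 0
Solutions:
 h(y) = sqrt(2)*(pi - acos((-exp(2*sqrt(2)*C1) - exp(2*sqrt(2)*y))/(exp(2*sqrt(2)*C1) - exp(2*sqrt(2)*y)))/2)
 h(y) = sqrt(2)*acos((-exp(2*sqrt(2)*C1) - exp(2*sqrt(2)*y))/(exp(2*sqrt(2)*C1) - exp(2*sqrt(2)*y)))/2


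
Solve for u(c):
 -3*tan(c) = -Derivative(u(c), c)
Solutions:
 u(c) = C1 - 3*log(cos(c))


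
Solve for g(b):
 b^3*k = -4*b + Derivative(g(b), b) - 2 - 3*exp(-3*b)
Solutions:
 g(b) = C1 + b^4*k/4 + 2*b^2 + 2*b - exp(-3*b)


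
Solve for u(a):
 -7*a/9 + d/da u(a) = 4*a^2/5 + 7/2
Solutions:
 u(a) = C1 + 4*a^3/15 + 7*a^2/18 + 7*a/2


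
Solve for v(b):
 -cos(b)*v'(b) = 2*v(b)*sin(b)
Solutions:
 v(b) = C1*cos(b)^2


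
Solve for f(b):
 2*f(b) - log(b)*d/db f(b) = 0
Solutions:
 f(b) = C1*exp(2*li(b))


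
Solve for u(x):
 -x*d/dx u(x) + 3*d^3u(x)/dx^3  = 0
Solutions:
 u(x) = C1 + Integral(C2*airyai(3^(2/3)*x/3) + C3*airybi(3^(2/3)*x/3), x)


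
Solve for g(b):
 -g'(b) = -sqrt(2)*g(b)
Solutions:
 g(b) = C1*exp(sqrt(2)*b)


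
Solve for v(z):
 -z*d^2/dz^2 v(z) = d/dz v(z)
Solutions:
 v(z) = C1 + C2*log(z)


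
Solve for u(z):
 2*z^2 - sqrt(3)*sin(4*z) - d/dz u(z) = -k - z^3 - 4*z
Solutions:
 u(z) = C1 + k*z + z^4/4 + 2*z^3/3 + 2*z^2 + sqrt(3)*cos(4*z)/4


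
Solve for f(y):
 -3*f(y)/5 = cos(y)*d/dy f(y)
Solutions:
 f(y) = C1*(sin(y) - 1)^(3/10)/(sin(y) + 1)^(3/10)


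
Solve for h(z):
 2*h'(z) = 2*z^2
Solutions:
 h(z) = C1 + z^3/3


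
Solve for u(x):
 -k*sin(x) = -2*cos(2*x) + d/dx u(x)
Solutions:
 u(x) = C1 + k*cos(x) + sin(2*x)


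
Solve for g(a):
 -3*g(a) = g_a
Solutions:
 g(a) = C1*exp(-3*a)


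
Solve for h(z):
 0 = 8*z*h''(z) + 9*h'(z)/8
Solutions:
 h(z) = C1 + C2*z^(55/64)


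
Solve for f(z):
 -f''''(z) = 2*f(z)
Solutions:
 f(z) = (C1*sin(2^(3/4)*z/2) + C2*cos(2^(3/4)*z/2))*exp(-2^(3/4)*z/2) + (C3*sin(2^(3/4)*z/2) + C4*cos(2^(3/4)*z/2))*exp(2^(3/4)*z/2)


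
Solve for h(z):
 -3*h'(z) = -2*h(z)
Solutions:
 h(z) = C1*exp(2*z/3)


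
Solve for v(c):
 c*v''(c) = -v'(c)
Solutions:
 v(c) = C1 + C2*log(c)


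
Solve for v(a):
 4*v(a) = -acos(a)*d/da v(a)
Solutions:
 v(a) = C1*exp(-4*Integral(1/acos(a), a))


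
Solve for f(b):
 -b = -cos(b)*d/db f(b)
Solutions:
 f(b) = C1 + Integral(b/cos(b), b)


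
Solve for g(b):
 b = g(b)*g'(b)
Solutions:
 g(b) = -sqrt(C1 + b^2)
 g(b) = sqrt(C1 + b^2)


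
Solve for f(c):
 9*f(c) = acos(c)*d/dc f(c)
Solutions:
 f(c) = C1*exp(9*Integral(1/acos(c), c))


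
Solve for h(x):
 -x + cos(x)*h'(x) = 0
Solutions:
 h(x) = C1 + Integral(x/cos(x), x)


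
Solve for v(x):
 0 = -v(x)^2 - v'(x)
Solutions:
 v(x) = 1/(C1 + x)


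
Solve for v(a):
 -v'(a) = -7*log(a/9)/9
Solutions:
 v(a) = C1 + 7*a*log(a)/9 - 14*a*log(3)/9 - 7*a/9


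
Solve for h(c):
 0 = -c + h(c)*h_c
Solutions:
 h(c) = -sqrt(C1 + c^2)
 h(c) = sqrt(C1 + c^2)


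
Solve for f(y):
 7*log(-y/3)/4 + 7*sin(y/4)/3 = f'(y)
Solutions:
 f(y) = C1 + 7*y*log(-y)/4 - 7*y*log(3)/4 - 7*y/4 - 28*cos(y/4)/3


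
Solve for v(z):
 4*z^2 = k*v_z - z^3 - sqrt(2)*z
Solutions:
 v(z) = C1 + z^4/(4*k) + 4*z^3/(3*k) + sqrt(2)*z^2/(2*k)


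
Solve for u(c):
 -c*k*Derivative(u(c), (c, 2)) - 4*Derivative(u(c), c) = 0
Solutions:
 u(c) = C1 + c^(((re(k) - 4)*re(k) + im(k)^2)/(re(k)^2 + im(k)^2))*(C2*sin(4*log(c)*Abs(im(k))/(re(k)^2 + im(k)^2)) + C3*cos(4*log(c)*im(k)/(re(k)^2 + im(k)^2)))


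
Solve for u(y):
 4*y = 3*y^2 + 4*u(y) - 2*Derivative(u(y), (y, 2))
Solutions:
 u(y) = C1*exp(-sqrt(2)*y) + C2*exp(sqrt(2)*y) - 3*y^2/4 + y - 3/4


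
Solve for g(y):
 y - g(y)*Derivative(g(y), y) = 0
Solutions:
 g(y) = -sqrt(C1 + y^2)
 g(y) = sqrt(C1 + y^2)


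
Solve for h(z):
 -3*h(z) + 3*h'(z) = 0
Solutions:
 h(z) = C1*exp(z)


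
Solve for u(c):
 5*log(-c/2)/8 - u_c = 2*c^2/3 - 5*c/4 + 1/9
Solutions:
 u(c) = C1 - 2*c^3/9 + 5*c^2/8 + 5*c*log(-c)/8 + c*(-53 - 45*log(2))/72


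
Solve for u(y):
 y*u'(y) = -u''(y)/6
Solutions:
 u(y) = C1 + C2*erf(sqrt(3)*y)


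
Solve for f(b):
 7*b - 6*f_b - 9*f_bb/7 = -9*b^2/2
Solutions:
 f(b) = C1 + C2*exp(-14*b/3) + b^3/4 + 71*b^2/168 - 71*b/392


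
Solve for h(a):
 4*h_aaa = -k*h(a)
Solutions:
 h(a) = C1*exp(2^(1/3)*a*(-k)^(1/3)/2) + C2*exp(2^(1/3)*a*(-k)^(1/3)*(-1 + sqrt(3)*I)/4) + C3*exp(-2^(1/3)*a*(-k)^(1/3)*(1 + sqrt(3)*I)/4)


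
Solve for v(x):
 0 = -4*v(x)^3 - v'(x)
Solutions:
 v(x) = -sqrt(2)*sqrt(-1/(C1 - 4*x))/2
 v(x) = sqrt(2)*sqrt(-1/(C1 - 4*x))/2


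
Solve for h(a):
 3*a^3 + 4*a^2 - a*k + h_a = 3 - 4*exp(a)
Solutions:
 h(a) = C1 - 3*a^4/4 - 4*a^3/3 + a^2*k/2 + 3*a - 4*exp(a)


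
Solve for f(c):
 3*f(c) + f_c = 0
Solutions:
 f(c) = C1*exp(-3*c)


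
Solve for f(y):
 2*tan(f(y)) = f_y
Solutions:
 f(y) = pi - asin(C1*exp(2*y))
 f(y) = asin(C1*exp(2*y))


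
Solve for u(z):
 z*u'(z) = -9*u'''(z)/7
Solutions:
 u(z) = C1 + Integral(C2*airyai(-21^(1/3)*z/3) + C3*airybi(-21^(1/3)*z/3), z)


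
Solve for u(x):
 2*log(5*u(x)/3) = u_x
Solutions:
 Integral(1/(-log(_y) - log(5) + log(3)), (_y, u(x)))/2 = C1 - x


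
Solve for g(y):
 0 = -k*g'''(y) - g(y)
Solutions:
 g(y) = C1*exp(y*(-1/k)^(1/3)) + C2*exp(y*(-1/k)^(1/3)*(-1 + sqrt(3)*I)/2) + C3*exp(-y*(-1/k)^(1/3)*(1 + sqrt(3)*I)/2)


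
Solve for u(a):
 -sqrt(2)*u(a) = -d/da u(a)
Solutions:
 u(a) = C1*exp(sqrt(2)*a)


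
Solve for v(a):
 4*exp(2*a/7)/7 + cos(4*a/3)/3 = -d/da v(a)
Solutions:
 v(a) = C1 - 2*exp(2*a/7) - sin(4*a/3)/4


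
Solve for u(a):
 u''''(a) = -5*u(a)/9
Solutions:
 u(a) = (C1*sin(5^(1/4)*sqrt(6)*a/6) + C2*cos(5^(1/4)*sqrt(6)*a/6))*exp(-5^(1/4)*sqrt(6)*a/6) + (C3*sin(5^(1/4)*sqrt(6)*a/6) + C4*cos(5^(1/4)*sqrt(6)*a/6))*exp(5^(1/4)*sqrt(6)*a/6)


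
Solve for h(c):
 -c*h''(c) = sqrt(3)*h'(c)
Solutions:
 h(c) = C1 + C2*c^(1 - sqrt(3))


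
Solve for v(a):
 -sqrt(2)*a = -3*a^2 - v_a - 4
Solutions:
 v(a) = C1 - a^3 + sqrt(2)*a^2/2 - 4*a


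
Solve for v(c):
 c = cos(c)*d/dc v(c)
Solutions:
 v(c) = C1 + Integral(c/cos(c), c)


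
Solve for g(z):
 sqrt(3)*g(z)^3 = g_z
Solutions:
 g(z) = -sqrt(2)*sqrt(-1/(C1 + sqrt(3)*z))/2
 g(z) = sqrt(2)*sqrt(-1/(C1 + sqrt(3)*z))/2


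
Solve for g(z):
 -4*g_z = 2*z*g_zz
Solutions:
 g(z) = C1 + C2/z


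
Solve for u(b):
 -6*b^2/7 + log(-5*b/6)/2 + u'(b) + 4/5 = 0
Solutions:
 u(b) = C1 + 2*b^3/7 - b*log(-b)/2 + b*(-5*log(5) - 3 + 5*log(6))/10


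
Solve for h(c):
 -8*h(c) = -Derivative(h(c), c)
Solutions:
 h(c) = C1*exp(8*c)


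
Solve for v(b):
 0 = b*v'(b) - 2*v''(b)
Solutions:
 v(b) = C1 + C2*erfi(b/2)


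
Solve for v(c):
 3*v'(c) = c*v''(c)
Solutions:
 v(c) = C1 + C2*c^4


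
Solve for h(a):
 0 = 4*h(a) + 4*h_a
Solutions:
 h(a) = C1*exp(-a)


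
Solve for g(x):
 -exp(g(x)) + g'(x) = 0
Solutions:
 g(x) = log(-1/(C1 + x))


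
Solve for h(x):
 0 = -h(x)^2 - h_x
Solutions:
 h(x) = 1/(C1 + x)


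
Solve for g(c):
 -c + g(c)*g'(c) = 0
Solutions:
 g(c) = -sqrt(C1 + c^2)
 g(c) = sqrt(C1 + c^2)


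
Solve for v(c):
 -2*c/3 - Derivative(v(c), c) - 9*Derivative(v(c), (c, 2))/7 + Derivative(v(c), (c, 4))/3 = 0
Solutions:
 v(c) = C1 + C2*exp(-c*(6*3^(2/3)*98^(1/3)/(sqrt(133) + 49)^(1/3) + 84^(1/3)*(sqrt(133) + 49)^(1/3))/28)*sin(3^(1/6)*c*(-28^(1/3)*3^(2/3)*(sqrt(133) + 49)^(1/3) + 18*98^(1/3)/(sqrt(133) + 49)^(1/3))/28) + C3*exp(-c*(6*3^(2/3)*98^(1/3)/(sqrt(133) + 49)^(1/3) + 84^(1/3)*(sqrt(133) + 49)^(1/3))/28)*cos(3^(1/6)*c*(-28^(1/3)*3^(2/3)*(sqrt(133) + 49)^(1/3) + 18*98^(1/3)/(sqrt(133) + 49)^(1/3))/28) + C4*exp(c*(6*3^(2/3)*98^(1/3)/(sqrt(133) + 49)^(1/3) + 84^(1/3)*(sqrt(133) + 49)^(1/3))/14) - c^2/3 + 6*c/7


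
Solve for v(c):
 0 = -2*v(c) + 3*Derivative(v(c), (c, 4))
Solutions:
 v(c) = C1*exp(-2^(1/4)*3^(3/4)*c/3) + C2*exp(2^(1/4)*3^(3/4)*c/3) + C3*sin(2^(1/4)*3^(3/4)*c/3) + C4*cos(2^(1/4)*3^(3/4)*c/3)


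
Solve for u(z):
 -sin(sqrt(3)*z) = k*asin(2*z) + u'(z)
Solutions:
 u(z) = C1 - k*(z*asin(2*z) + sqrt(1 - 4*z^2)/2) + sqrt(3)*cos(sqrt(3)*z)/3


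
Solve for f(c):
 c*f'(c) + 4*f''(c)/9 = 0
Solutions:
 f(c) = C1 + C2*erf(3*sqrt(2)*c/4)


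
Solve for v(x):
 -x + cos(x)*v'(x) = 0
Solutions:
 v(x) = C1 + Integral(x/cos(x), x)


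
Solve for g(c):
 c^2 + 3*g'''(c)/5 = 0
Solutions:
 g(c) = C1 + C2*c + C3*c^2 - c^5/36


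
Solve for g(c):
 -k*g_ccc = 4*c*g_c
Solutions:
 g(c) = C1 + Integral(C2*airyai(2^(2/3)*c*(-1/k)^(1/3)) + C3*airybi(2^(2/3)*c*(-1/k)^(1/3)), c)


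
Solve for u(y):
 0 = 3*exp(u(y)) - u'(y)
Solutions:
 u(y) = log(-1/(C1 + 3*y))


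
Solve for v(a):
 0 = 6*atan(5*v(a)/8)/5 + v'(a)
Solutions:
 Integral(1/atan(5*_y/8), (_y, v(a))) = C1 - 6*a/5


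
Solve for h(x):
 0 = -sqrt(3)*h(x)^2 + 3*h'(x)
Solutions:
 h(x) = -3/(C1 + sqrt(3)*x)


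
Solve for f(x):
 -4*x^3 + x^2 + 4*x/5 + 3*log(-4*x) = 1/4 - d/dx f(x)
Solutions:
 f(x) = C1 + x^4 - x^3/3 - 2*x^2/5 - 3*x*log(-x) + x*(13/4 - 6*log(2))


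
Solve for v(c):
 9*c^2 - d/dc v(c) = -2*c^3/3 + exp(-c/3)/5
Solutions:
 v(c) = C1 + c^4/6 + 3*c^3 + 3*exp(-c/3)/5


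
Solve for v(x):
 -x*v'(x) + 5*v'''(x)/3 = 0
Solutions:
 v(x) = C1 + Integral(C2*airyai(3^(1/3)*5^(2/3)*x/5) + C3*airybi(3^(1/3)*5^(2/3)*x/5), x)


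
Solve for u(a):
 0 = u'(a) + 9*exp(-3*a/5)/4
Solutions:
 u(a) = C1 + 15*exp(-3*a/5)/4


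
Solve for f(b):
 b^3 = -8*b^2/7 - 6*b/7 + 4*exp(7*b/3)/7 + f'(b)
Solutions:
 f(b) = C1 + b^4/4 + 8*b^3/21 + 3*b^2/7 - 12*exp(7*b/3)/49


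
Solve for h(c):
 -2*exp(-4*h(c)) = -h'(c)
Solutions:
 h(c) = log(-I*(C1 + 8*c)^(1/4))
 h(c) = log(I*(C1 + 8*c)^(1/4))
 h(c) = log(-(C1 + 8*c)^(1/4))
 h(c) = log(C1 + 8*c)/4


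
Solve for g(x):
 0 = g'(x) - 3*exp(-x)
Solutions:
 g(x) = C1 - 3*exp(-x)


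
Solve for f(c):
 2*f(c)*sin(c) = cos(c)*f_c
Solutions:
 f(c) = C1/cos(c)^2


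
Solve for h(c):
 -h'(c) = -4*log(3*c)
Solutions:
 h(c) = C1 + 4*c*log(c) - 4*c + c*log(81)


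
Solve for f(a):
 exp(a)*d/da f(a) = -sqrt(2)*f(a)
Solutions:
 f(a) = C1*exp(sqrt(2)*exp(-a))


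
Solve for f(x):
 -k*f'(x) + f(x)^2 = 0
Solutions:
 f(x) = -k/(C1*k + x)


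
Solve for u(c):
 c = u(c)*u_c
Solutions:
 u(c) = -sqrt(C1 + c^2)
 u(c) = sqrt(C1 + c^2)


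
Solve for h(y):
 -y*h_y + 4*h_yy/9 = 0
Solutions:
 h(y) = C1 + C2*erfi(3*sqrt(2)*y/4)


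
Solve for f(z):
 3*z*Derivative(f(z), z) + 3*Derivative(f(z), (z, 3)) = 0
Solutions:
 f(z) = C1 + Integral(C2*airyai(-z) + C3*airybi(-z), z)


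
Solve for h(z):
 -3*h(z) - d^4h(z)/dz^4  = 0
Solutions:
 h(z) = (C1*sin(sqrt(2)*3^(1/4)*z/2) + C2*cos(sqrt(2)*3^(1/4)*z/2))*exp(-sqrt(2)*3^(1/4)*z/2) + (C3*sin(sqrt(2)*3^(1/4)*z/2) + C4*cos(sqrt(2)*3^(1/4)*z/2))*exp(sqrt(2)*3^(1/4)*z/2)


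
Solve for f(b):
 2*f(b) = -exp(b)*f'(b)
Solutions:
 f(b) = C1*exp(2*exp(-b))


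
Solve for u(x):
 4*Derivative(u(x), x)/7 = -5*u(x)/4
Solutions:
 u(x) = C1*exp(-35*x/16)


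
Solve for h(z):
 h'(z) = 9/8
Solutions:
 h(z) = C1 + 9*z/8


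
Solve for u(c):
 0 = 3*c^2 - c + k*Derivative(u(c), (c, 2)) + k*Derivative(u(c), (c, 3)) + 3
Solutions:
 u(c) = C1 + C2*c + C3*exp(-c) - c^4/(4*k) + 7*c^3/(6*k) - 5*c^2/k


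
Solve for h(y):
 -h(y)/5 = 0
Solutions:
 h(y) = 0


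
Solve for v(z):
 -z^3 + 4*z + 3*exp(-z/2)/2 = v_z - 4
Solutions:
 v(z) = C1 - z^4/4 + 2*z^2 + 4*z - 3*exp(-z/2)


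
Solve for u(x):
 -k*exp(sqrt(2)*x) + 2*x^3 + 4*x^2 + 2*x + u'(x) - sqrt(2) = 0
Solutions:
 u(x) = C1 + sqrt(2)*k*exp(sqrt(2)*x)/2 - x^4/2 - 4*x^3/3 - x^2 + sqrt(2)*x


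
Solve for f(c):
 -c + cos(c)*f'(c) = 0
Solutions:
 f(c) = C1 + Integral(c/cos(c), c)


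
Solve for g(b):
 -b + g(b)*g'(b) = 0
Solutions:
 g(b) = -sqrt(C1 + b^2)
 g(b) = sqrt(C1 + b^2)


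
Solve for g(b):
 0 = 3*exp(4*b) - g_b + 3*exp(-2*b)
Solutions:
 g(b) = C1 + 3*exp(4*b)/4 - 3*exp(-2*b)/2


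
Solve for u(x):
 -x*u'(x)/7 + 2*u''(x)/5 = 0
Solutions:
 u(x) = C1 + C2*erfi(sqrt(35)*x/14)


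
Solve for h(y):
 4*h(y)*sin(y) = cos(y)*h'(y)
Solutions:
 h(y) = C1/cos(y)^4


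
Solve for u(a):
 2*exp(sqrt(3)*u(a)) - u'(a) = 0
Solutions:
 u(a) = sqrt(3)*(2*log(-1/(C1 + 2*a)) - log(3))/6


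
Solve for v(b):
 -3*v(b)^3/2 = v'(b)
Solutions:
 v(b) = -sqrt(-1/(C1 - 3*b))
 v(b) = sqrt(-1/(C1 - 3*b))


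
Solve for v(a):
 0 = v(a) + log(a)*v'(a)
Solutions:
 v(a) = C1*exp(-li(a))


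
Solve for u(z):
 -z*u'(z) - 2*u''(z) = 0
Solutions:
 u(z) = C1 + C2*erf(z/2)


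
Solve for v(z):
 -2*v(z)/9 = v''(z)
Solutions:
 v(z) = C1*sin(sqrt(2)*z/3) + C2*cos(sqrt(2)*z/3)


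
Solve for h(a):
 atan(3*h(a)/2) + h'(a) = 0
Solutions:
 Integral(1/atan(3*_y/2), (_y, h(a))) = C1 - a


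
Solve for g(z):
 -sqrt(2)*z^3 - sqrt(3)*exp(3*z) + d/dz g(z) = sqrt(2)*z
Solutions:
 g(z) = C1 + sqrt(2)*z^4/4 + sqrt(2)*z^2/2 + sqrt(3)*exp(3*z)/3


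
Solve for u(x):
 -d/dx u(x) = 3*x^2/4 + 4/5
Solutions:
 u(x) = C1 - x^3/4 - 4*x/5


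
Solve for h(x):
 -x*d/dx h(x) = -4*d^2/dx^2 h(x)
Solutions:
 h(x) = C1 + C2*erfi(sqrt(2)*x/4)


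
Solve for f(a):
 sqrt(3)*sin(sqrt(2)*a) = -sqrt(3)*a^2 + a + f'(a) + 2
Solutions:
 f(a) = C1 + sqrt(3)*a^3/3 - a^2/2 - 2*a - sqrt(6)*cos(sqrt(2)*a)/2


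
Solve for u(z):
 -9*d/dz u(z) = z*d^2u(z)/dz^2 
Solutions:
 u(z) = C1 + C2/z^8


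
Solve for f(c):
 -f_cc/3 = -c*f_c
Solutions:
 f(c) = C1 + C2*erfi(sqrt(6)*c/2)


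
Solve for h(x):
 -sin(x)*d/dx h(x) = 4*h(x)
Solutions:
 h(x) = C1*(cos(x)^2 + 2*cos(x) + 1)/(cos(x)^2 - 2*cos(x) + 1)


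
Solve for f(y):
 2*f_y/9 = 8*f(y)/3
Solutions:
 f(y) = C1*exp(12*y)


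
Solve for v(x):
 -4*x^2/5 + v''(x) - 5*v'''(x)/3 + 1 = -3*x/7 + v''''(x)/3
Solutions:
 v(x) = C1 + C2*x + C3*exp(x*(-5 + sqrt(37))/2) + C4*exp(-x*(5 + sqrt(37))/2) + x^4/15 + 47*x^3/126 + 514*x^2/315


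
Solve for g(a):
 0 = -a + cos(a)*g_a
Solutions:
 g(a) = C1 + Integral(a/cos(a), a)


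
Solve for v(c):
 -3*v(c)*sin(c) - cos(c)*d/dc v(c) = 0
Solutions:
 v(c) = C1*cos(c)^3


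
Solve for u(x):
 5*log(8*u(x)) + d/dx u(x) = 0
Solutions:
 Integral(1/(log(_y) + 3*log(2)), (_y, u(x)))/5 = C1 - x


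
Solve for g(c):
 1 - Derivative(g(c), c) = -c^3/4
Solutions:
 g(c) = C1 + c^4/16 + c


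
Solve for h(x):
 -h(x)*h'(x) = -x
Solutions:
 h(x) = -sqrt(C1 + x^2)
 h(x) = sqrt(C1 + x^2)


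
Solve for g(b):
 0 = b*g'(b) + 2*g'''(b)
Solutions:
 g(b) = C1 + Integral(C2*airyai(-2^(2/3)*b/2) + C3*airybi(-2^(2/3)*b/2), b)


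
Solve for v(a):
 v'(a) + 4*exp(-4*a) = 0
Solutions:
 v(a) = C1 + exp(-4*a)


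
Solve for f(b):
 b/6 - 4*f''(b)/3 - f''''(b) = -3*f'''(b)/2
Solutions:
 f(b) = C1 + C2*b + b^3/48 + 9*b^2/128 + (C3*sin(sqrt(111)*b/12) + C4*cos(sqrt(111)*b/12))*exp(3*b/4)


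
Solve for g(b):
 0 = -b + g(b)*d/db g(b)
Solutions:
 g(b) = -sqrt(C1 + b^2)
 g(b) = sqrt(C1 + b^2)


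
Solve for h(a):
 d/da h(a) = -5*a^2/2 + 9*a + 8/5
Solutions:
 h(a) = C1 - 5*a^3/6 + 9*a^2/2 + 8*a/5


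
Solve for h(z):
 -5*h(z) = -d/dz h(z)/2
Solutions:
 h(z) = C1*exp(10*z)


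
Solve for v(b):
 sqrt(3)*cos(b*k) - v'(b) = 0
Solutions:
 v(b) = C1 + sqrt(3)*sin(b*k)/k


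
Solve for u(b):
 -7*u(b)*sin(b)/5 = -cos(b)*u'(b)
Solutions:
 u(b) = C1/cos(b)^(7/5)


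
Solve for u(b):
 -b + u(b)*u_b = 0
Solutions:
 u(b) = -sqrt(C1 + b^2)
 u(b) = sqrt(C1 + b^2)


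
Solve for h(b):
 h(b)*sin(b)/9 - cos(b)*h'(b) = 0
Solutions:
 h(b) = C1/cos(b)^(1/9)


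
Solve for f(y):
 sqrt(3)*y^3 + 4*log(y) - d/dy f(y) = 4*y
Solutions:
 f(y) = C1 + sqrt(3)*y^4/4 - 2*y^2 + 4*y*log(y) - 4*y


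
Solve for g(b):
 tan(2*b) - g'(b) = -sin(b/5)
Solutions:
 g(b) = C1 - log(cos(2*b))/2 - 5*cos(b/5)


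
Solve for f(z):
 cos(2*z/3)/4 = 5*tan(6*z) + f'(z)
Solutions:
 f(z) = C1 + 5*log(cos(6*z))/6 + 3*sin(2*z/3)/8


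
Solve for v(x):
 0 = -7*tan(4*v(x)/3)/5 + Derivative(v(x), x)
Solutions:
 v(x) = -3*asin(C1*exp(28*x/15))/4 + 3*pi/4
 v(x) = 3*asin(C1*exp(28*x/15))/4


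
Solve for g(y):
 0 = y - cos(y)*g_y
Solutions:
 g(y) = C1 + Integral(y/cos(y), y)


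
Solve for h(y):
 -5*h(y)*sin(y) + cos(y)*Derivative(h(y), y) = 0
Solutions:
 h(y) = C1/cos(y)^5


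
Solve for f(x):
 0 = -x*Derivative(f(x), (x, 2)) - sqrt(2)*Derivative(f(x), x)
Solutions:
 f(x) = C1 + C2*x^(1 - sqrt(2))


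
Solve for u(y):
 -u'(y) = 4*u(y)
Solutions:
 u(y) = C1*exp(-4*y)


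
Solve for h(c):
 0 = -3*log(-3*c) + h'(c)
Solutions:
 h(c) = C1 + 3*c*log(-c) + 3*c*(-1 + log(3))


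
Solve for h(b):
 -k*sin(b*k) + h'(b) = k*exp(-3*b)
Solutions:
 h(b) = C1 - k*exp(-3*b)/3 - cos(b*k)


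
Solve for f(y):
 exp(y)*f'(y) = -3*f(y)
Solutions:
 f(y) = C1*exp(3*exp(-y))


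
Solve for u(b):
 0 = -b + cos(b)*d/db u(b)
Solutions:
 u(b) = C1 + Integral(b/cos(b), b)


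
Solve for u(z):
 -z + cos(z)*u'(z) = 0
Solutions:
 u(z) = C1 + Integral(z/cos(z), z)


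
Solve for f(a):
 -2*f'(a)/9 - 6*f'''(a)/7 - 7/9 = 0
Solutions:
 f(a) = C1 + C2*sin(sqrt(21)*a/9) + C3*cos(sqrt(21)*a/9) - 7*a/2


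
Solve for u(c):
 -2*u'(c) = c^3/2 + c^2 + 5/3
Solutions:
 u(c) = C1 - c^4/16 - c^3/6 - 5*c/6


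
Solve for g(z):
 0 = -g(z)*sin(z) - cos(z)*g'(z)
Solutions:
 g(z) = C1*cos(z)


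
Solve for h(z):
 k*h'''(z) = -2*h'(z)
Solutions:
 h(z) = C1 + C2*exp(-sqrt(2)*z*sqrt(-1/k)) + C3*exp(sqrt(2)*z*sqrt(-1/k))


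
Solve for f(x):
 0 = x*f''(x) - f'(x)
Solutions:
 f(x) = C1 + C2*x^2


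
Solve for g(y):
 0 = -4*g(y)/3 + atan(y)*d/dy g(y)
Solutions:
 g(y) = C1*exp(4*Integral(1/atan(y), y)/3)


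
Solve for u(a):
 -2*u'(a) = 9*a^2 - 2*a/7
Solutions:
 u(a) = C1 - 3*a^3/2 + a^2/14


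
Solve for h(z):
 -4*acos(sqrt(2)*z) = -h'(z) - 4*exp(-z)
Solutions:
 h(z) = C1 + 4*z*acos(sqrt(2)*z) - 2*sqrt(2)*sqrt(1 - 2*z^2) + 4*exp(-z)


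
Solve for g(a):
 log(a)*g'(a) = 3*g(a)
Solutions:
 g(a) = C1*exp(3*li(a))


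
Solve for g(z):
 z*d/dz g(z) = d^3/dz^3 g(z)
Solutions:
 g(z) = C1 + Integral(C2*airyai(z) + C3*airybi(z), z)


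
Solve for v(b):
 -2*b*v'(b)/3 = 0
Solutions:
 v(b) = C1


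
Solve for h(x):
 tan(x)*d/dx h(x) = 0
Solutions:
 h(x) = C1


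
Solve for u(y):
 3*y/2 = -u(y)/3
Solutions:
 u(y) = -9*y/2


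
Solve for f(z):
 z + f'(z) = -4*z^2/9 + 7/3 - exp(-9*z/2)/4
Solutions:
 f(z) = C1 - 4*z^3/27 - z^2/2 + 7*z/3 + exp(-9*z/2)/18


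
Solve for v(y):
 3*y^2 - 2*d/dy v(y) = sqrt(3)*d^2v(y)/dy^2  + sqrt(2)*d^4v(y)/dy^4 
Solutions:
 v(y) = C1 + C2*exp(y*(-6^(5/6)/(3*sqrt(2) + sqrt(sqrt(6) + 18))^(1/3) + 6^(2/3)*(3*sqrt(2) + sqrt(sqrt(6) + 18))^(1/3))/12)*sin(y*(2^(5/6)*3^(1/3)/(3*sqrt(2) + sqrt(sqrt(6) + 18))^(1/3) + 2^(2/3)*3^(1/6)*(3*sqrt(2) + sqrt(sqrt(6) + 18))^(1/3))/4) + C3*exp(y*(-6^(5/6)/(3*sqrt(2) + sqrt(sqrt(6) + 18))^(1/3) + 6^(2/3)*(3*sqrt(2) + sqrt(sqrt(6) + 18))^(1/3))/12)*cos(y*(2^(5/6)*3^(1/3)/(3*sqrt(2) + sqrt(sqrt(6) + 18))^(1/3) + 2^(2/3)*3^(1/6)*(3*sqrt(2) + sqrt(sqrt(6) + 18))^(1/3))/4) + C4*exp(-y*(-6^(5/6)/(3*sqrt(2) + sqrt(sqrt(6) + 18))^(1/3) + 6^(2/3)*(3*sqrt(2) + sqrt(sqrt(6) + 18))^(1/3))/6) + y^3/2 - 3*sqrt(3)*y^2/4 + 9*y/4


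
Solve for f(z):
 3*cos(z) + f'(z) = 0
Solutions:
 f(z) = C1 - 3*sin(z)


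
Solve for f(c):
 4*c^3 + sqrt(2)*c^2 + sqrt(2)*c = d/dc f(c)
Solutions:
 f(c) = C1 + c^4 + sqrt(2)*c^3/3 + sqrt(2)*c^2/2


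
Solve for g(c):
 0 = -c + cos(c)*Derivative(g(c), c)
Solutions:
 g(c) = C1 + Integral(c/cos(c), c)


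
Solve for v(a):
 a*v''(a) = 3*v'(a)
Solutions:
 v(a) = C1 + C2*a^4


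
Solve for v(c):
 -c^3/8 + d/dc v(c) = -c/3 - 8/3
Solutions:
 v(c) = C1 + c^4/32 - c^2/6 - 8*c/3


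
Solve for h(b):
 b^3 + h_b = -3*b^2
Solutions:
 h(b) = C1 - b^4/4 - b^3


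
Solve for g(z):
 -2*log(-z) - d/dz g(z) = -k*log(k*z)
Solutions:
 g(z) = C1 + z*(k - 2)*log(-z) + z*(k*log(-k) - k + 2)


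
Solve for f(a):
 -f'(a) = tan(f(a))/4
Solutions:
 f(a) = pi - asin(C1*exp(-a/4))
 f(a) = asin(C1*exp(-a/4))


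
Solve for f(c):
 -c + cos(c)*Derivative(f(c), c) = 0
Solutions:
 f(c) = C1 + Integral(c/cos(c), c)


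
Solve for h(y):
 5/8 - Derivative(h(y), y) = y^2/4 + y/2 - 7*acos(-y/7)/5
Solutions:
 h(y) = C1 - y^3/12 - y^2/4 + 7*y*acos(-y/7)/5 + 5*y/8 + 7*sqrt(49 - y^2)/5


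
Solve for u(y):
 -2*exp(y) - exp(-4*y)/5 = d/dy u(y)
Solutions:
 u(y) = C1 - 2*exp(y) + exp(-4*y)/20


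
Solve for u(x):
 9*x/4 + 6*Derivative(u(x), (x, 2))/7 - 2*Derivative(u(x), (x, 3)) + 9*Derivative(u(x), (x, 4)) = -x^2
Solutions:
 u(x) = C1 + C2*x - 7*x^4/72 - 581*x^3/432 + 1225*x^2/432 + (C3*sin(sqrt(329)*x/63) + C4*cos(sqrt(329)*x/63))*exp(x/9)


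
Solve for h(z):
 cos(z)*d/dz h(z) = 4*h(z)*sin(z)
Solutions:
 h(z) = C1/cos(z)^4


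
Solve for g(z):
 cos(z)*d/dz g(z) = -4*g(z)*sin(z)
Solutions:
 g(z) = C1*cos(z)^4


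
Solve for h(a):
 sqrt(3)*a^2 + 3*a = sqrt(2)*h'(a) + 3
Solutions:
 h(a) = C1 + sqrt(6)*a^3/6 + 3*sqrt(2)*a^2/4 - 3*sqrt(2)*a/2


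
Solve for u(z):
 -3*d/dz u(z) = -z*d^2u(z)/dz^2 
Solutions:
 u(z) = C1 + C2*z^4


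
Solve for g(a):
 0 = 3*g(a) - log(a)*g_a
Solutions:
 g(a) = C1*exp(3*li(a))


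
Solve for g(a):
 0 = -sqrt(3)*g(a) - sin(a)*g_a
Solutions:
 g(a) = C1*(cos(a) + 1)^(sqrt(3)/2)/(cos(a) - 1)^(sqrt(3)/2)


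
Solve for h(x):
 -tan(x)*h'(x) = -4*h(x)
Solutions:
 h(x) = C1*sin(x)^4


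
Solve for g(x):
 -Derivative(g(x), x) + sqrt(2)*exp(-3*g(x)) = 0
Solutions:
 g(x) = log(C1 + 3*sqrt(2)*x)/3
 g(x) = log((-3^(1/3) - 3^(5/6)*I)*(C1 + sqrt(2)*x)^(1/3)/2)
 g(x) = log((-3^(1/3) + 3^(5/6)*I)*(C1 + sqrt(2)*x)^(1/3)/2)


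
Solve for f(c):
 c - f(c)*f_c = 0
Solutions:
 f(c) = -sqrt(C1 + c^2)
 f(c) = sqrt(C1 + c^2)


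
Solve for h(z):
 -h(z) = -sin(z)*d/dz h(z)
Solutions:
 h(z) = C1*sqrt(cos(z) - 1)/sqrt(cos(z) + 1)


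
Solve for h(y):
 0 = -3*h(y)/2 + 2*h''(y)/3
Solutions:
 h(y) = C1*exp(-3*y/2) + C2*exp(3*y/2)


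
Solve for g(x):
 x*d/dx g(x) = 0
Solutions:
 g(x) = C1


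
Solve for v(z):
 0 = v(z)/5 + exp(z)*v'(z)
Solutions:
 v(z) = C1*exp(exp(-z)/5)


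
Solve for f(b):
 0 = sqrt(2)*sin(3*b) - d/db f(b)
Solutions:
 f(b) = C1 - sqrt(2)*cos(3*b)/3


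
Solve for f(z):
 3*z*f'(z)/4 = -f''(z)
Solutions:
 f(z) = C1 + C2*erf(sqrt(6)*z/4)


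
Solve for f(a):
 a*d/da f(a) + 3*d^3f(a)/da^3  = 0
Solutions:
 f(a) = C1 + Integral(C2*airyai(-3^(2/3)*a/3) + C3*airybi(-3^(2/3)*a/3), a)


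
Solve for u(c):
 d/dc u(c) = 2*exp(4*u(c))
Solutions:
 u(c) = log(-(-1/(C1 + 8*c))^(1/4))
 u(c) = log(-1/(C1 + 8*c))/4
 u(c) = log(-I*(-1/(C1 + 8*c))^(1/4))
 u(c) = log(I*(-1/(C1 + 8*c))^(1/4))


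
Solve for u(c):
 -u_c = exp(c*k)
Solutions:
 u(c) = C1 - exp(c*k)/k


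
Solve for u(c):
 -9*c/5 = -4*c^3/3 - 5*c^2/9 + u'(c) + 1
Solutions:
 u(c) = C1 + c^4/3 + 5*c^3/27 - 9*c^2/10 - c


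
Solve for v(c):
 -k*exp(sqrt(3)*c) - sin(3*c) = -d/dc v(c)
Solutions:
 v(c) = C1 + sqrt(3)*k*exp(sqrt(3)*c)/3 - cos(3*c)/3


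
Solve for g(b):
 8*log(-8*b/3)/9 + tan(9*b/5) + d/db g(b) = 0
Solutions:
 g(b) = C1 - 8*b*log(-b)/9 - 8*b*log(2)/3 + 8*b/9 + 8*b*log(3)/9 + 5*log(cos(9*b/5))/9


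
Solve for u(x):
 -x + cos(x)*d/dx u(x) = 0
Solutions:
 u(x) = C1 + Integral(x/cos(x), x)


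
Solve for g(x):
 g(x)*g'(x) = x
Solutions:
 g(x) = -sqrt(C1 + x^2)
 g(x) = sqrt(C1 + x^2)


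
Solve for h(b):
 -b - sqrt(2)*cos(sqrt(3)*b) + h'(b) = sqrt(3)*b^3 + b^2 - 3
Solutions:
 h(b) = C1 + sqrt(3)*b^4/4 + b^3/3 + b^2/2 - 3*b + sqrt(6)*sin(sqrt(3)*b)/3


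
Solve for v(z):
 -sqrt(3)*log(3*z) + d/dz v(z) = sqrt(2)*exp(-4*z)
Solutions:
 v(z) = C1 + sqrt(3)*z*log(z) + sqrt(3)*z*(-1 + log(3)) - sqrt(2)*exp(-4*z)/4


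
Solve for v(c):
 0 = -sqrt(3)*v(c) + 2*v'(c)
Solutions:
 v(c) = C1*exp(sqrt(3)*c/2)


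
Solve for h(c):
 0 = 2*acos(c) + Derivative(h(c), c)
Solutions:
 h(c) = C1 - 2*c*acos(c) + 2*sqrt(1 - c^2)


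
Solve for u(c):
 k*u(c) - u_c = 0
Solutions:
 u(c) = C1*exp(c*k)


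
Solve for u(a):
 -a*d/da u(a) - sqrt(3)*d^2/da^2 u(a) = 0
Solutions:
 u(a) = C1 + C2*erf(sqrt(2)*3^(3/4)*a/6)


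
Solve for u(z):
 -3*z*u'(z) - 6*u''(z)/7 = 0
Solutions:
 u(z) = C1 + C2*erf(sqrt(7)*z/2)


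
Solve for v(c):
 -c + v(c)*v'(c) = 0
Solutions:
 v(c) = -sqrt(C1 + c^2)
 v(c) = sqrt(C1 + c^2)


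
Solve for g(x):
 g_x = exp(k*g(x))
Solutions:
 g(x) = Piecewise((log(-1/(C1*k + k*x))/k, Ne(k, 0)), (nan, True))
 g(x) = Piecewise((C1 + x, Eq(k, 0)), (nan, True))


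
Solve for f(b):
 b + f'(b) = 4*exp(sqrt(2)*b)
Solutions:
 f(b) = C1 - b^2/2 + 2*sqrt(2)*exp(sqrt(2)*b)


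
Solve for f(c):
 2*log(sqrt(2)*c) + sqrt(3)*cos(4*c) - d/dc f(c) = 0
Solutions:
 f(c) = C1 + 2*c*log(c) - 2*c + c*log(2) + sqrt(3)*sin(4*c)/4


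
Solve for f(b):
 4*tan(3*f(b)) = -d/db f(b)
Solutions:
 f(b) = -asin(C1*exp(-12*b))/3 + pi/3
 f(b) = asin(C1*exp(-12*b))/3


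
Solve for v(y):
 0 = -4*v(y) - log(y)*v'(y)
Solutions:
 v(y) = C1*exp(-4*li(y))


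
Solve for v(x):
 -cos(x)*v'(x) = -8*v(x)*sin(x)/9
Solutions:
 v(x) = C1/cos(x)^(8/9)


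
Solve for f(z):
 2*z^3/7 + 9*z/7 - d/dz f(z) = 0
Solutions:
 f(z) = C1 + z^4/14 + 9*z^2/14


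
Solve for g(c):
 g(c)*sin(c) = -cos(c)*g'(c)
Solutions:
 g(c) = C1*cos(c)


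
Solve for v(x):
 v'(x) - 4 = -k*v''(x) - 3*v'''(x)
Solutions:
 v(x) = C1 + C2*exp(x*(-k + sqrt(k^2 - 12))/6) + C3*exp(-x*(k + sqrt(k^2 - 12))/6) + 4*x


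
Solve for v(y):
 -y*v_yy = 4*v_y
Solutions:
 v(y) = C1 + C2/y^3


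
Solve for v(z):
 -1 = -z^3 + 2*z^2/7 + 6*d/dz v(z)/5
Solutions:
 v(z) = C1 + 5*z^4/24 - 5*z^3/63 - 5*z/6


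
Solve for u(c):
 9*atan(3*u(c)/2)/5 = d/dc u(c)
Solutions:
 Integral(1/atan(3*_y/2), (_y, u(c))) = C1 + 9*c/5


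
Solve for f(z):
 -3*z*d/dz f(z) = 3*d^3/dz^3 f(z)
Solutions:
 f(z) = C1 + Integral(C2*airyai(-z) + C3*airybi(-z), z)


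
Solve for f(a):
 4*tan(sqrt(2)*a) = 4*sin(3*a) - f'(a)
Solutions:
 f(a) = C1 + 2*sqrt(2)*log(cos(sqrt(2)*a)) - 4*cos(3*a)/3


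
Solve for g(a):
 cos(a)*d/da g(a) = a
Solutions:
 g(a) = C1 + Integral(a/cos(a), a)


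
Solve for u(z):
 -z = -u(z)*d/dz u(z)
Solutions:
 u(z) = -sqrt(C1 + z^2)
 u(z) = sqrt(C1 + z^2)


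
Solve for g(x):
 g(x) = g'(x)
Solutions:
 g(x) = C1*exp(x)


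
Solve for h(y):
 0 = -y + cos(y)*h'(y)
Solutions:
 h(y) = C1 + Integral(y/cos(y), y)


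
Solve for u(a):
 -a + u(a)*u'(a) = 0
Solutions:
 u(a) = -sqrt(C1 + a^2)
 u(a) = sqrt(C1 + a^2)


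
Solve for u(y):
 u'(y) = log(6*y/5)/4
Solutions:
 u(y) = C1 + y*log(y)/4 - y*log(5)/4 - y/4 + y*log(6)/4


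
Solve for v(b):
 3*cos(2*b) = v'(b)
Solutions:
 v(b) = C1 + 3*sin(2*b)/2


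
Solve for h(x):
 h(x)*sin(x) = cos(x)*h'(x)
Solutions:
 h(x) = C1/cos(x)


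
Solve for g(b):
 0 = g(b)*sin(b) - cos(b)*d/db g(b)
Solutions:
 g(b) = C1/cos(b)


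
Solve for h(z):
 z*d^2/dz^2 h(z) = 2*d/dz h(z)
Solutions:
 h(z) = C1 + C2*z^3


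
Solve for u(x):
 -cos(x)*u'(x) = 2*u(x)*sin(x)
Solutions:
 u(x) = C1*cos(x)^2


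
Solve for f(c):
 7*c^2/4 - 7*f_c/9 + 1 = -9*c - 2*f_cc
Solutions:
 f(c) = C1 + C2*exp(7*c/18) + 3*c^3/4 + 81*c^2/7 + 2979*c/49


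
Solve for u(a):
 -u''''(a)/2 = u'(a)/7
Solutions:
 u(a) = C1 + C4*exp(-2^(1/3)*7^(2/3)*a/7) + (C2*sin(2^(1/3)*sqrt(3)*7^(2/3)*a/14) + C3*cos(2^(1/3)*sqrt(3)*7^(2/3)*a/14))*exp(2^(1/3)*7^(2/3)*a/14)


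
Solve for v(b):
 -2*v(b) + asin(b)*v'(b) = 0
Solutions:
 v(b) = C1*exp(2*Integral(1/asin(b), b))


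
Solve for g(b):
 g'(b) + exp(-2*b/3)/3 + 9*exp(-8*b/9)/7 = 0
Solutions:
 g(b) = C1 + exp(-2*b/3)/2 + 81*exp(-8*b/9)/56


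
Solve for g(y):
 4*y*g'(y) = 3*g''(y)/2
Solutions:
 g(y) = C1 + C2*erfi(2*sqrt(3)*y/3)


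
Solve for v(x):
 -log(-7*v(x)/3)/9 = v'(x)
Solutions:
 9*Integral(1/(log(-_y) - log(3) + log(7)), (_y, v(x))) = C1 - x


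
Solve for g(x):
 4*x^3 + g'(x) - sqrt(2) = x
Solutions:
 g(x) = C1 - x^4 + x^2/2 + sqrt(2)*x


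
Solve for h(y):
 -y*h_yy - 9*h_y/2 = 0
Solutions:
 h(y) = C1 + C2/y^(7/2)


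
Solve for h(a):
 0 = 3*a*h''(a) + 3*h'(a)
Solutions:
 h(a) = C1 + C2*log(a)


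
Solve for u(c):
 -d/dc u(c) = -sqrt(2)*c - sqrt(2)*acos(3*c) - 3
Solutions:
 u(c) = C1 + sqrt(2)*c^2/2 + 3*c + sqrt(2)*(c*acos(3*c) - sqrt(1 - 9*c^2)/3)


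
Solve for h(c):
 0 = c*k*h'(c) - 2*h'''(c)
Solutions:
 h(c) = C1 + Integral(C2*airyai(2^(2/3)*c*k^(1/3)/2) + C3*airybi(2^(2/3)*c*k^(1/3)/2), c)


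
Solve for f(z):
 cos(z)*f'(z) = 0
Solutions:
 f(z) = C1


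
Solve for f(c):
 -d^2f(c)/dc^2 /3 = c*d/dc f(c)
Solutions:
 f(c) = C1 + C2*erf(sqrt(6)*c/2)


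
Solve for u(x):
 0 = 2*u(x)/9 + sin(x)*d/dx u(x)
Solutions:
 u(x) = C1*(cos(x) + 1)^(1/9)/(cos(x) - 1)^(1/9)
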